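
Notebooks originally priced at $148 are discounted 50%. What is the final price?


Calculate the discount amount:
50% of $148 = $74
Subtract from original:
$148 - $74 = $74

$74


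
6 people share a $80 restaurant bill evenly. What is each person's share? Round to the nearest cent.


Total bill: $80
Number of people: 6
Each pays: $80 / 6 = $13.3333... ≈ $13.33

$13.33


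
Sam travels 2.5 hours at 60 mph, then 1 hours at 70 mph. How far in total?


Leg 1 distance:
60 x 2.5 = 150 miles
Leg 2 distance:
70 x 1 = 70 miles
Total distance:
150 + 70 = 220 miles

220 miles


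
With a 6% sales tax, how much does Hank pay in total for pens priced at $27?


Calculate the tax:
6% of $27 = $1.62
Add tax to price:
$27 + $1.62 = $28.62

$28.62


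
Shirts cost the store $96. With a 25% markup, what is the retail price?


Calculate the markup amount:
25% of $96 = $24
Add to cost:
$96 + $24 = $120

$120


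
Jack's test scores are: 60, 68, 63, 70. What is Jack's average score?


Add the scores:
60 + 68 + 63 + 70 = 261
Divide by the number of tests:
261 / 4 = 65.25

65.25


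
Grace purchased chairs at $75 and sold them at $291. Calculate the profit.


Selling price = $291
Cost price = $75
Profit = selling price - cost price:
Profit = $291 - $75 = $216

$216


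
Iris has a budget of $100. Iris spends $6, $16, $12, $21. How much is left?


Add up expenses:
$6 + $16 + $12 + $21 = $55
Subtract from budget:
$100 - $55 = $45

$45


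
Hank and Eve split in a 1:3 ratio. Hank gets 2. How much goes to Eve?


Find the multiplier:
2 / 1 = 2
Apply to Eve's share:
3 x 2 = 6

6


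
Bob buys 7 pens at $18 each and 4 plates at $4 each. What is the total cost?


Cost of pens:
7 x $18 = $126
Cost of plates:
4 x $4 = $16
Add both:
$126 + $16 = $142

$142


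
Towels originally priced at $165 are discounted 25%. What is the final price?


Calculate the discount amount:
25% of $165 = $41.25
Subtract from original:
$165 - $41.25 = $123.75

$123.75


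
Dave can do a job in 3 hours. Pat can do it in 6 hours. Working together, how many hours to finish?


Dave's rate: 1/3 of the job per hour
Pat's rate: 1/6 of the job per hour
Combined rate: 1/3 + 1/6 = 1/2 per hour
Time = 1 / (1/2) = 2 hours

2 hours


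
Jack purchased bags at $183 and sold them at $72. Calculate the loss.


Selling price = $72
Cost price = $183
Loss = cost price - selling price:
Loss = $183 - $72 = $111

$111


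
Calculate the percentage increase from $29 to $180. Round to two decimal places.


Find the absolute change:
|180 - 29| = 151
Divide by original and multiply by 100:
151 / 29 x 100 = 520.6896...% ≈ 520.69%

520.69%


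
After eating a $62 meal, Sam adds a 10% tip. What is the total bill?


Calculate the tip:
10% of $62 = $6.20
Add tip to meal cost:
$62 + $6.20 = $68.20

$68.20


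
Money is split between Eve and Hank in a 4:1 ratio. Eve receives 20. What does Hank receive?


Find the multiplier:
20 / 4 = 5
Apply to Hank's share:
1 x 5 = 5

5


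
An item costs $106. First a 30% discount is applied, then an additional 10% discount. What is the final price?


First discount:
30% of $106 = $31.80
Price after first discount:
$106 - $31.80 = $74.20
Second discount:
10% of $74.20 = $7.42
Final price:
$74.20 - $7.42 = $66.78

$66.78


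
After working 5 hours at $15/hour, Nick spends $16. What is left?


Calculate earnings:
5 x $15 = $75
Subtract spending:
$75 - $16 = $59

$59


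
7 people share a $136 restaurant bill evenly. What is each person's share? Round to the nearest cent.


Total bill: $136
Number of people: 7
Each pays: $136 / 7 = $19.4285... ≈ $19.43

$19.43


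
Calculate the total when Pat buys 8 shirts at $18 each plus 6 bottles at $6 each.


Cost of shirts:
8 x $18 = $144
Cost of bottles:
6 x $6 = $36
Add both:
$144 + $36 = $180

$180


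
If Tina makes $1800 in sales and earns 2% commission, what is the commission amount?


Convert rate to decimal:
2% = 0.02
Multiply by sales:
$1800 x 0.02 = $36

$36


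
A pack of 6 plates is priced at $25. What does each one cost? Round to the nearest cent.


Total cost: $25
Number of items: 6
Unit price: $25 / 6 = $4.1666... ≈ $4.17

$4.17


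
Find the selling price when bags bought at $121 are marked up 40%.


Calculate the markup amount:
40% of $121 = $48.40
Add to cost:
$121 + $48.40 = $169.40

$169.40


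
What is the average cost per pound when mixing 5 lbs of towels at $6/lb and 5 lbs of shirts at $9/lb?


Cost of towels:
5 x $6 = $30
Cost of shirts:
5 x $9 = $45
Total cost: $30 + $45 = $75
Total weight: 10 lbs
Average: $75 / 10 = $7.50/lb

$7.50/lb


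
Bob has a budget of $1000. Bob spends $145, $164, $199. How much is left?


Add up expenses:
$145 + $164 + $199 = $508
Subtract from budget:
$1000 - $508 = $492

$492


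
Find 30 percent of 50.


Convert percentage to decimal:
30% = 0.3
Multiply:
50 x 0.3 = 15

15


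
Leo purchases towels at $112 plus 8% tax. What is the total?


Calculate the tax:
8% of $112 = $8.96
Add tax to price:
$112 + $8.96 = $120.96

$120.96


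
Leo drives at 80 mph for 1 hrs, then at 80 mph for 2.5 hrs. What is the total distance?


Leg 1 distance:
80 x 1 = 80 miles
Leg 2 distance:
80 x 2.5 = 200 miles
Total distance:
80 + 200 = 280 miles

280 miles


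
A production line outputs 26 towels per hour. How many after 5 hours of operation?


Production rate: 26 towels per hour
Time: 5 hours
Total: 26 x 5 = 130 towels

130 towels


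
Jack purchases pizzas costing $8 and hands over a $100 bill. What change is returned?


Start with the amount paid:
$100
Subtract the price:
$100 - $8 = $92

$92


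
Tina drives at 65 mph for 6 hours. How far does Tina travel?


Use the formula: distance = speed x time
Speed = 65 mph, Time = 6 hours
65 x 6 = 390 miles

390 miles


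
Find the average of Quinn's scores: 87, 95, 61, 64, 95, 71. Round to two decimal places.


Add the scores:
87 + 95 + 61 + 64 + 95 + 71 = 473
Divide by the number of tests:
473 / 6 = 78.8333... ≈ 78.83

78.83


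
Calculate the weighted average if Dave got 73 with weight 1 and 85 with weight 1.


Weighted sum:
1 x 73 + 1 x 85 = 158
Total weight:
1 + 1 = 2
Weighted average:
158 / 2 = 79

79


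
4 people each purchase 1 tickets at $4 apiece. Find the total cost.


Cost per person:
1 x $4 = $4
Group total:
4 x $4 = $16

$16


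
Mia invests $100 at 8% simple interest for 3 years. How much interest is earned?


Use the formula I = P x R x T / 100
P x R x T = 100 x 8 x 3 = 2400
I = 2400 / 100 = $24

$24


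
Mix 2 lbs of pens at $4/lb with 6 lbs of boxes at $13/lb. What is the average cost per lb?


Cost of pens:
2 x $4 = $8
Cost of boxes:
6 x $13 = $78
Total cost: $8 + $78 = $86
Total weight: 8 lbs
Average: $86 / 8 = $10.75/lb

$10.75/lb


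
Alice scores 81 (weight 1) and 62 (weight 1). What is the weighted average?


Weighted sum:
1 x 81 + 1 x 62 = 143
Total weight:
1 + 1 = 2
Weighted average:
143 / 2 = 71.5

71.5


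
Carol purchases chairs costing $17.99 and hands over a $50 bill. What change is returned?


Start with the amount paid:
$50
Subtract the price:
$50 - $17.99 = $32.01

$32.01


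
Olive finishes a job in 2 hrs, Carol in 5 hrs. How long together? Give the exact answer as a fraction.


Olive's rate: 1/2 of the job per hour
Carol's rate: 1/5 of the job per hour
Combined rate: 1/2 + 1/5 = 7/10 per hour
Time = 1 / (7/10) = 10/7 hours (≈ 1.43 hours)

10/7 hours


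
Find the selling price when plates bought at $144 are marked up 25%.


Calculate the markup amount:
25% of $144 = $36
Add to cost:
$144 + $36 = $180

$180


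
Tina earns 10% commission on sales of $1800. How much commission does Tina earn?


Convert rate to decimal:
10% = 0.1
Multiply by sales:
$1800 x 0.1 = $180

$180


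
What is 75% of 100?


Convert percentage to decimal:
75% = 0.75
Multiply:
100 x 0.75 = 75

75


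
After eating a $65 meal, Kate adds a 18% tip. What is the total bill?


Calculate the tip:
18% of $65 = $11.70
Add tip to meal cost:
$65 + $11.70 = $76.70

$76.70


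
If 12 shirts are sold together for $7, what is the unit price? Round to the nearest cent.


Total cost: $7
Number of items: 12
Unit price: $7 / 12 = $0.5833... ≈ $0.58

$0.58


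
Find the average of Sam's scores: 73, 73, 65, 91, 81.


Add the scores:
73 + 73 + 65 + 91 + 81 = 383
Divide by the number of tests:
383 / 5 = 76.6

76.6


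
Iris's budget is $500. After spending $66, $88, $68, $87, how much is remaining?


Add up expenses:
$66 + $88 + $68 + $87 = $309
Subtract from budget:
$500 - $309 = $191

$191


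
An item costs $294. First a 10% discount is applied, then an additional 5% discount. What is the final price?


First discount:
10% of $294 = $29.40
Price after first discount:
$294 - $29.40 = $264.60
Second discount:
5% of $264.60 = $13.23
Final price:
$264.60 - $13.23 = $251.37

$251.37


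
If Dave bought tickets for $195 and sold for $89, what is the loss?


Selling price = $89
Cost price = $195
Loss = cost price - selling price:
Loss = $195 - $89 = $106

$106


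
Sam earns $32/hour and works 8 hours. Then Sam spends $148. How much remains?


Calculate earnings:
8 x $32 = $256
Subtract spending:
$256 - $148 = $108

$108


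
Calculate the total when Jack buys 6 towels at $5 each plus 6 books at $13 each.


Cost of towels:
6 x $5 = $30
Cost of books:
6 x $13 = $78
Add both:
$30 + $78 = $108

$108


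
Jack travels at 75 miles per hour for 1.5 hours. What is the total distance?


Use the formula: distance = speed x time
Speed = 75 mph, Time = 1.5 hours
75 x 1.5 = 112.5 miles

112.5 miles


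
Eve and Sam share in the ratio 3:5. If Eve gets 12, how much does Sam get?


Find the multiplier:
12 / 3 = 4
Apply to Sam's share:
5 x 4 = 20

20


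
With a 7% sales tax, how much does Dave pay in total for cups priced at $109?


Calculate the tax:
7% of $109 = $7.63
Add tax to price:
$109 + $7.63 = $116.63

$116.63


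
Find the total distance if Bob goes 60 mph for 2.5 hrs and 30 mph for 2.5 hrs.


Leg 1 distance:
60 x 2.5 = 150 miles
Leg 2 distance:
30 x 2.5 = 75 miles
Total distance:
150 + 75 = 225 miles

225 miles


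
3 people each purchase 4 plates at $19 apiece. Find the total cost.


Cost per person:
4 x $19 = $76
Group total:
3 x $76 = $228

$228


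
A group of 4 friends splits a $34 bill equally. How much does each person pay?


Total bill: $34
Number of people: 4
Each pays: $34 / 4 = $8.50

$8.50


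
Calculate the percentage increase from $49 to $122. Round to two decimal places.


Find the absolute change:
|122 - 49| = 73
Divide by original and multiply by 100:
73 / 49 x 100 = 148.9795...% ≈ 148.98%

148.98%


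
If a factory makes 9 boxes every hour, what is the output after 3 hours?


Production rate: 9 boxes per hour
Time: 3 hours
Total: 9 x 3 = 27 boxes

27 boxes


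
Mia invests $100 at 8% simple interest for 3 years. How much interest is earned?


Use the formula I = P x R x T / 100
P x R x T = 100 x 8 x 3 = 2400
I = 2400 / 100 = $24

$24


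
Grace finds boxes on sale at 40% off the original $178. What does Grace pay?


Calculate the discount amount:
40% of $178 = $71.20
Subtract from original:
$178 - $71.20 = $106.80

$106.80


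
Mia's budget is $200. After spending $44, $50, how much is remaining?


Add up expenses:
$44 + $50 = $94
Subtract from budget:
$200 - $94 = $106

$106


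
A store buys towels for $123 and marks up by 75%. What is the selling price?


Calculate the markup amount:
75% of $123 = $92.25
Add to cost:
$123 + $92.25 = $215.25

$215.25


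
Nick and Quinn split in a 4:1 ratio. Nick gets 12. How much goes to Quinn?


Find the multiplier:
12 / 4 = 3
Apply to Quinn's share:
1 x 3 = 3

3


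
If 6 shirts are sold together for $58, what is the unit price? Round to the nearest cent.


Total cost: $58
Number of items: 6
Unit price: $58 / 6 = $9.6666... ≈ $9.67

$9.67


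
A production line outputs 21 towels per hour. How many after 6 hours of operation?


Production rate: 21 towels per hour
Time: 6 hours
Total: 21 x 6 = 126 towels

126 towels


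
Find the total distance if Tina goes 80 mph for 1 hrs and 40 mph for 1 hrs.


Leg 1 distance:
80 x 1 = 80 miles
Leg 2 distance:
40 x 1 = 40 miles
Total distance:
80 + 40 = 120 miles

120 miles


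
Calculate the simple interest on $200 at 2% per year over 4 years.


Use the formula I = P x R x T / 100
P x R x T = 200 x 2 x 4 = 1600
I = 1600 / 100 = $16

$16


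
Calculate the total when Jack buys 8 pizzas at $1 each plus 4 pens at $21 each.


Cost of pizzas:
8 x $1 = $8
Cost of pens:
4 x $21 = $84
Add both:
$8 + $84 = $92

$92


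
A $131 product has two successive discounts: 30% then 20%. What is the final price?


First discount:
30% of $131 = $39.30
Price after first discount:
$131 - $39.30 = $91.70
Second discount:
20% of $91.70 = $18.34
Final price:
$91.70 - $18.34 = $73.36

$73.36


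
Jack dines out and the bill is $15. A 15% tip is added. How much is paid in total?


Calculate the tip:
15% of $15 = $2.25
Add tip to meal cost:
$15 + $2.25 = $17.25

$17.25


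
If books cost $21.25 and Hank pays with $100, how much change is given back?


Start with the amount paid:
$100
Subtract the price:
$100 - $21.25 = $78.75

$78.75


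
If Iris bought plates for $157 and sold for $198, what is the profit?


Selling price = $198
Cost price = $157
Profit = selling price - cost price:
Profit = $198 - $157 = $41

$41


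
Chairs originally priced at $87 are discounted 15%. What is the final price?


Calculate the discount amount:
15% of $87 = $13.05
Subtract from original:
$87 - $13.05 = $73.95

$73.95


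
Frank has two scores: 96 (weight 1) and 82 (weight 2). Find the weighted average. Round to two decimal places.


Weighted sum:
1 x 96 + 2 x 82 = 260
Total weight:
1 + 2 = 3
Weighted average:
260 / 3 = 86.6666... ≈ 86.67

86.67


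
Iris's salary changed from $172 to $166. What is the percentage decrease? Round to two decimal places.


Find the absolute change:
|166 - 172| = 6
Divide by original and multiply by 100:
6 / 172 x 100 = 3.4883...% ≈ 3.49%

3.49%


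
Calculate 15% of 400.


Convert percentage to decimal:
15% = 0.15
Multiply:
400 x 0.15 = 60

60


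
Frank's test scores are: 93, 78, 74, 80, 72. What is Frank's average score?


Add the scores:
93 + 78 + 74 + 80 + 72 = 397
Divide by the number of tests:
397 / 5 = 79.4

79.4


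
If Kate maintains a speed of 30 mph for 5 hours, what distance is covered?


Use the formula: distance = speed x time
Speed = 30 mph, Time = 5 hours
30 x 5 = 150 miles

150 miles


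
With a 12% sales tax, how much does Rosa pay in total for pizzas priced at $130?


Calculate the tax:
12% of $130 = $15.60
Add tax to price:
$130 + $15.60 = $145.60

$145.60


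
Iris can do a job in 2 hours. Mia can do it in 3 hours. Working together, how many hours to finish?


Iris's rate: 1/2 of the job per hour
Mia's rate: 1/3 of the job per hour
Combined rate: 1/2 + 1/3 = 5/6 per hour
Time = 1 / (5/6) = 6/5 = 1.2 hours

1.2 hours


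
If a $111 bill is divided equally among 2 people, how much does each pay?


Total bill: $111
Number of people: 2
Each pays: $111 / 2 = $55.50

$55.50


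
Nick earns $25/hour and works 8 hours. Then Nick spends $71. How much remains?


Calculate earnings:
8 x $25 = $200
Subtract spending:
$200 - $71 = $129

$129


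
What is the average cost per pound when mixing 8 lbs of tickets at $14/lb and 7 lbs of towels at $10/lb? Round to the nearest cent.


Cost of tickets:
8 x $14 = $112
Cost of towels:
7 x $10 = $70
Total cost: $112 + $70 = $182
Total weight: 15 lbs
Average: $182 / 15 = $12.1333... ≈ $12.13/lb

$12.13/lb


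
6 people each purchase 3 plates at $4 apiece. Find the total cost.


Cost per person:
3 x $4 = $12
Group total:
6 x $12 = $72

$72


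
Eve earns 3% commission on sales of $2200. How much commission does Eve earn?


Convert rate to decimal:
3% = 0.03
Multiply by sales:
$2200 x 0.03 = $66

$66


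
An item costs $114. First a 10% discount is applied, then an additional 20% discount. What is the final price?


First discount:
10% of $114 = $11.40
Price after first discount:
$114 - $11.40 = $102.60
Second discount:
20% of $102.60 = $20.52
Final price:
$102.60 - $20.52 = $82.08

$82.08


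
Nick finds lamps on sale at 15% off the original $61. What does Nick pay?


Calculate the discount amount:
15% of $61 = $9.15
Subtract from original:
$61 - $9.15 = $51.85

$51.85


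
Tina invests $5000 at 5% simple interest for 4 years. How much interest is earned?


Use the formula I = P x R x T / 100
P x R x T = 5000 x 5 x 4 = 100000
I = 100000 / 100 = $1000

$1000


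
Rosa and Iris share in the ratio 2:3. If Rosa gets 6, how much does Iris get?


Find the multiplier:
6 / 2 = 3
Apply to Iris's share:
3 x 3 = 9

9


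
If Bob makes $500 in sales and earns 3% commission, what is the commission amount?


Convert rate to decimal:
3% = 0.03
Multiply by sales:
$500 x 0.03 = $15

$15


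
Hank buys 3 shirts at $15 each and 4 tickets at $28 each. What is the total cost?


Cost of shirts:
3 x $15 = $45
Cost of tickets:
4 x $28 = $112
Add both:
$45 + $112 = $157

$157


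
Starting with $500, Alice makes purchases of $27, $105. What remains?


Add up expenses:
$27 + $105 = $132
Subtract from budget:
$500 - $132 = $368

$368


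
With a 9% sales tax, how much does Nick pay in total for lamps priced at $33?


Calculate the tax:
9% of $33 = $2.97
Add tax to price:
$33 + $2.97 = $35.97

$35.97


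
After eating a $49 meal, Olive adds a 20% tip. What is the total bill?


Calculate the tip:
20% of $49 = $9.80
Add tip to meal cost:
$49 + $9.80 = $58.80

$58.80


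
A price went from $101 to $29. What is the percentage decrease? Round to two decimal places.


Find the absolute change:
|29 - 101| = 72
Divide by original and multiply by 100:
72 / 101 x 100 = 71.2871...% ≈ 71.29%

71.29%


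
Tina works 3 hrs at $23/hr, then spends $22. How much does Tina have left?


Calculate earnings:
3 x $23 = $69
Subtract spending:
$69 - $22 = $47

$47


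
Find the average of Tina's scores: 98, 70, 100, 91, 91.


Add the scores:
98 + 70 + 100 + 91 + 91 = 450
Divide by the number of tests:
450 / 5 = 90

90


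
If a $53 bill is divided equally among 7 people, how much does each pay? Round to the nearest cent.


Total bill: $53
Number of people: 7
Each pays: $53 / 7 = $7.5714... ≈ $7.57

$7.57


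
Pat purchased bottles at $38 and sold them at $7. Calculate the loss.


Selling price = $7
Cost price = $38
Loss = cost price - selling price:
Loss = $38 - $7 = $31

$31


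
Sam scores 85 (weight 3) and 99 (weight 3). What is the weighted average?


Weighted sum:
3 x 85 + 3 x 99 = 552
Total weight:
3 + 3 = 6
Weighted average:
552 / 6 = 92

92


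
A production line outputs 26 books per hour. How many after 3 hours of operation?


Production rate: 26 books per hour
Time: 3 hours
Total: 26 x 3 = 78 books

78 books


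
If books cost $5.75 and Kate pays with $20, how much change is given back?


Start with the amount paid:
$20
Subtract the price:
$20 - $5.75 = $14.25

$14.25


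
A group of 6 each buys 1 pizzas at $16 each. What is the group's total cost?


Cost per person:
1 x $16 = $16
Group total:
6 x $16 = $96

$96


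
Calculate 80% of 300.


Convert percentage to decimal:
80% = 0.8
Multiply:
300 x 0.8 = 240

240


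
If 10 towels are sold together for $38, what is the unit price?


Total cost: $38
Number of items: 10
Unit price: $38 / 10 = $3.80

$3.80


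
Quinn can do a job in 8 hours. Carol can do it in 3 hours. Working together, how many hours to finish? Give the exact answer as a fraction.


Quinn's rate: 1/8 of the job per hour
Carol's rate: 1/3 of the job per hour
Combined rate: 1/8 + 1/3 = 11/24 per hour
Time = 1 / (11/24) = 24/11 hours (≈ 2.18 hours)

24/11 hours


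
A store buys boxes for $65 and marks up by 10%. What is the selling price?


Calculate the markup amount:
10% of $65 = $6.50
Add to cost:
$65 + $6.50 = $71.50

$71.50


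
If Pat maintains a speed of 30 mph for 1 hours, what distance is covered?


Use the formula: distance = speed x time
Speed = 30 mph, Time = 1 hours
30 x 1 = 30 miles

30 miles


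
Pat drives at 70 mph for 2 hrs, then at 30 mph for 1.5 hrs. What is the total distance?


Leg 1 distance:
70 x 2 = 140 miles
Leg 2 distance:
30 x 1.5 = 45 miles
Total distance:
140 + 45 = 185 miles

185 miles


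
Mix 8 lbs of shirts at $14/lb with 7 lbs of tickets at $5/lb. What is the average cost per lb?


Cost of shirts:
8 x $14 = $112
Cost of tickets:
7 x $5 = $35
Total cost: $112 + $35 = $147
Total weight: 15 lbs
Average: $147 / 15 = $9.80/lb

$9.80/lb


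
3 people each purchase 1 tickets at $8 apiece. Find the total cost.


Cost per person:
1 x $8 = $8
Group total:
3 x $8 = $24

$24


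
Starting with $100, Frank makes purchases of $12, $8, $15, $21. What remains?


Add up expenses:
$12 + $8 + $15 + $21 = $56
Subtract from budget:
$100 - $56 = $44

$44


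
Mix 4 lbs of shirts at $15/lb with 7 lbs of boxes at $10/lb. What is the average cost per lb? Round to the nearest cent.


Cost of shirts:
4 x $15 = $60
Cost of boxes:
7 x $10 = $70
Total cost: $60 + $70 = $130
Total weight: 11 lbs
Average: $130 / 11 = $11.8181... ≈ $11.82/lb

$11.82/lb


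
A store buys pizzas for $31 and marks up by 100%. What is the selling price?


Calculate the markup amount:
100% of $31 = $31
Add to cost:
$31 + $31 = $62

$62


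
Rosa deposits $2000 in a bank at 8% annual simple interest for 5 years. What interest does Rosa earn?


Use the formula I = P x R x T / 100
P x R x T = 2000 x 8 x 5 = 80000
I = 80000 / 100 = $800

$800


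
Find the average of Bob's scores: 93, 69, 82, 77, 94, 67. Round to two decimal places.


Add the scores:
93 + 69 + 82 + 77 + 94 + 67 = 482
Divide by the number of tests:
482 / 6 = 80.3333... ≈ 80.33

80.33


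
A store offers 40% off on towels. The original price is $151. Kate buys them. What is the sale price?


Calculate the discount amount:
40% of $151 = $60.40
Subtract from original:
$151 - $60.40 = $90.60

$90.60


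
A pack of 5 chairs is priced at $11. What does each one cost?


Total cost: $11
Number of items: 5
Unit price: $11 / 5 = $2.20

$2.20


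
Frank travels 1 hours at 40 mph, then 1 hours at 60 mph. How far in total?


Leg 1 distance:
40 x 1 = 40 miles
Leg 2 distance:
60 x 1 = 60 miles
Total distance:
40 + 60 = 100 miles

100 miles


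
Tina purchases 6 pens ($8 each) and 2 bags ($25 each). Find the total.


Cost of pens:
6 x $8 = $48
Cost of bags:
2 x $25 = $50
Add both:
$48 + $50 = $98

$98


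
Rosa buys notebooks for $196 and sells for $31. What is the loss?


Selling price = $31
Cost price = $196
Loss = cost price - selling price:
Loss = $196 - $31 = $165

$165


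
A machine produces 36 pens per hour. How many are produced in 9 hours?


Production rate: 36 pens per hour
Time: 9 hours
Total: 36 x 9 = 324 pens

324 pens


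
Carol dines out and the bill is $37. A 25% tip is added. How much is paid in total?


Calculate the tip:
25% of $37 = $9.25
Add tip to meal cost:
$37 + $9.25 = $46.25

$46.25


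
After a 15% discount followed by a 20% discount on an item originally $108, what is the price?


First discount:
15% of $108 = $16.20
Price after first discount:
$108 - $16.20 = $91.80
Second discount:
20% of $91.80 = $18.36
Final price:
$91.80 - $18.36 = $73.44

$73.44


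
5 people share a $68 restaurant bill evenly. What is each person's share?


Total bill: $68
Number of people: 5
Each pays: $68 / 5 = $13.60

$13.60


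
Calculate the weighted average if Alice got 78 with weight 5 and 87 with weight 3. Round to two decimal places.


Weighted sum:
5 x 78 + 3 x 87 = 651
Total weight:
5 + 3 = 8
Weighted average:
651 / 8 = 81.375 ≈ 81.38

81.38


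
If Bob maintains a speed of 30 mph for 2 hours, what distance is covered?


Use the formula: distance = speed x time
Speed = 30 mph, Time = 2 hours
30 x 2 = 60 miles

60 miles


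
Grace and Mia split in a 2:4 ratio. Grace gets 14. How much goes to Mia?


Find the multiplier:
14 / 2 = 7
Apply to Mia's share:
4 x 7 = 28

28


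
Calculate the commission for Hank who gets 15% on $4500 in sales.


Convert rate to decimal:
15% = 0.15
Multiply by sales:
$4500 x 0.15 = $675

$675


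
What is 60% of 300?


Convert percentage to decimal:
60% = 0.6
Multiply:
300 x 0.6 = 180

180


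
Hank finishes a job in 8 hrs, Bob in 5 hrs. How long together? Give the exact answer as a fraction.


Hank's rate: 1/8 of the job per hour
Bob's rate: 1/5 of the job per hour
Combined rate: 1/8 + 1/5 = 13/40 per hour
Time = 1 / (13/40) = 40/13 hours (≈ 3.08 hours)

40/13 hours


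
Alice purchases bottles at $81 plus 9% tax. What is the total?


Calculate the tax:
9% of $81 = $7.29
Add tax to price:
$81 + $7.29 = $88.29

$88.29


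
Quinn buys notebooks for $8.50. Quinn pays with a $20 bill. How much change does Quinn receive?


Start with the amount paid:
$20
Subtract the price:
$20 - $8.50 = $11.50

$11.50


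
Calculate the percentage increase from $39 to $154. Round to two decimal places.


Find the absolute change:
|154 - 39| = 115
Divide by original and multiply by 100:
115 / 39 x 100 = 294.8717...% ≈ 294.87%

294.87%


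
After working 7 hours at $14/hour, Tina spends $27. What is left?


Calculate earnings:
7 x $14 = $98
Subtract spending:
$98 - $27 = $71

$71


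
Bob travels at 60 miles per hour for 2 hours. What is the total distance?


Use the formula: distance = speed x time
Speed = 60 mph, Time = 2 hours
60 x 2 = 120 miles

120 miles


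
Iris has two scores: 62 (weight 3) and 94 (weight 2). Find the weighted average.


Weighted sum:
3 x 62 + 2 x 94 = 374
Total weight:
3 + 2 = 5
Weighted average:
374 / 5 = 74.8

74.8


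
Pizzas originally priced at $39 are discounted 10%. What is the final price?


Calculate the discount amount:
10% of $39 = $3.90
Subtract from original:
$39 - $3.90 = $35.10

$35.10


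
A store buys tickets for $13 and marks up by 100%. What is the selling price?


Calculate the markup amount:
100% of $13 = $13
Add to cost:
$13 + $13 = $26

$26


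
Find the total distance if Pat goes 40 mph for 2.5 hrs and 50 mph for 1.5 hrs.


Leg 1 distance:
40 x 2.5 = 100 miles
Leg 2 distance:
50 x 1.5 = 75 miles
Total distance:
100 + 75 = 175 miles

175 miles


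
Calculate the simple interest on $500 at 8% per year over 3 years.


Use the formula I = P x R x T / 100
P x R x T = 500 x 8 x 3 = 12000
I = 12000 / 100 = $120

$120


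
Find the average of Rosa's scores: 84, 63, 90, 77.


Add the scores:
84 + 63 + 90 + 77 = 314
Divide by the number of tests:
314 / 4 = 78.5

78.5


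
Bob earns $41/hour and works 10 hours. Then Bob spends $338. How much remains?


Calculate earnings:
10 x $41 = $410
Subtract spending:
$410 - $338 = $72

$72


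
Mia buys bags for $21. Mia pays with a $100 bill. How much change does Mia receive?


Start with the amount paid:
$100
Subtract the price:
$100 - $21 = $79

$79


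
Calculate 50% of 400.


Convert percentage to decimal:
50% = 0.5
Multiply:
400 x 0.5 = 200

200


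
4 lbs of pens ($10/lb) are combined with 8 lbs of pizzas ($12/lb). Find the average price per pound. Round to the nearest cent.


Cost of pens:
4 x $10 = $40
Cost of pizzas:
8 x $12 = $96
Total cost: $40 + $96 = $136
Total weight: 12 lbs
Average: $136 / 12 = $11.3333... ≈ $11.33/lb

$11.33/lb


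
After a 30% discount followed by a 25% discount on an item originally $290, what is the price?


First discount:
30% of $290 = $87
Price after first discount:
$290 - $87 = $203
Second discount:
25% of $203 = $50.75
Final price:
$203 - $50.75 = $152.25

$152.25


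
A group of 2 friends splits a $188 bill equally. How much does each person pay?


Total bill: $188
Number of people: 2
Each pays: $188 / 2 = $94

$94


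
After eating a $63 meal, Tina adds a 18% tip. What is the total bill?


Calculate the tip:
18% of $63 = $11.34
Add tip to meal cost:
$63 + $11.34 = $74.34

$74.34


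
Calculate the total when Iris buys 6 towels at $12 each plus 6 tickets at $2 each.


Cost of towels:
6 x $12 = $72
Cost of tickets:
6 x $2 = $12
Add both:
$72 + $12 = $84

$84


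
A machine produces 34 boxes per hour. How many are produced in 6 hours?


Production rate: 34 boxes per hour
Time: 6 hours
Total: 34 x 6 = 204 boxes

204 boxes


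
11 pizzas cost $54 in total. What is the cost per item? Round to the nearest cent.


Total cost: $54
Number of items: 11
Unit price: $54 / 11 = $4.9090... ≈ $4.91

$4.91


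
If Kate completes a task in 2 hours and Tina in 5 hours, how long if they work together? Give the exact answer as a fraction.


Kate's rate: 1/2 of the job per hour
Tina's rate: 1/5 of the job per hour
Combined rate: 1/2 + 1/5 = 7/10 per hour
Time = 1 / (7/10) = 10/7 hours (≈ 1.43 hours)

10/7 hours


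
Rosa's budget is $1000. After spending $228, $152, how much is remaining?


Add up expenses:
$228 + $152 = $380
Subtract from budget:
$1000 - $380 = $620

$620


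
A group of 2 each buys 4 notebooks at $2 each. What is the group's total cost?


Cost per person:
4 x $2 = $8
Group total:
2 x $8 = $16

$16


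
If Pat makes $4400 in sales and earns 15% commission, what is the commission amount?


Convert rate to decimal:
15% = 0.15
Multiply by sales:
$4400 x 0.15 = $660

$660


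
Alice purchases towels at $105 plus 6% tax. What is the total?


Calculate the tax:
6% of $105 = $6.30
Add tax to price:
$105 + $6.30 = $111.30

$111.30


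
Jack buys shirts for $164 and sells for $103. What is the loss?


Selling price = $103
Cost price = $164
Loss = cost price - selling price:
Loss = $164 - $103 = $61

$61


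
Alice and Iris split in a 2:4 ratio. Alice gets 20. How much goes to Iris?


Find the multiplier:
20 / 2 = 10
Apply to Iris's share:
4 x 10 = 40

40


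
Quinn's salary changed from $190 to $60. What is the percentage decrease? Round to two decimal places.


Find the absolute change:
|60 - 190| = 130
Divide by original and multiply by 100:
130 / 190 x 100 = 68.4210...% ≈ 68.42%

68.42%


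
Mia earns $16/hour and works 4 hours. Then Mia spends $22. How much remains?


Calculate earnings:
4 x $16 = $64
Subtract spending:
$64 - $22 = $42

$42


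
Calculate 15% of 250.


Convert percentage to decimal:
15% = 0.15
Multiply:
250 x 0.15 = 37.5

37.5


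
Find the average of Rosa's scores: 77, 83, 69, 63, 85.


Add the scores:
77 + 83 + 69 + 63 + 85 = 377
Divide by the number of tests:
377 / 5 = 75.4

75.4


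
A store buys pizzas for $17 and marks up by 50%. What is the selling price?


Calculate the markup amount:
50% of $17 = $8.50
Add to cost:
$17 + $8.50 = $25.50

$25.50


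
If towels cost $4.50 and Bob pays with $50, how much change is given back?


Start with the amount paid:
$50
Subtract the price:
$50 - $4.50 = $45.50

$45.50


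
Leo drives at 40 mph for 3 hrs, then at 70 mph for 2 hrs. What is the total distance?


Leg 1 distance:
40 x 3 = 120 miles
Leg 2 distance:
70 x 2 = 140 miles
Total distance:
120 + 140 = 260 miles

260 miles


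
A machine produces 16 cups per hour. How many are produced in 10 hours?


Production rate: 16 cups per hour
Time: 10 hours
Total: 16 x 10 = 160 cups

160 cups


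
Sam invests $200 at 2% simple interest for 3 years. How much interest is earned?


Use the formula I = P x R x T / 100
P x R x T = 200 x 2 x 3 = 1200
I = 1200 / 100 = $12

$12


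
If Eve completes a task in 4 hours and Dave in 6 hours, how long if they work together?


Eve's rate: 1/4 of the job per hour
Dave's rate: 1/6 of the job per hour
Combined rate: 1/4 + 1/6 = 5/12 per hour
Time = 1 / (5/12) = 12/5 = 2.4 hours

2.4 hours


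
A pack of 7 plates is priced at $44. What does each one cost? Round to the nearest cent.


Total cost: $44
Number of items: 7
Unit price: $44 / 7 = $6.2857... ≈ $6.29

$6.29


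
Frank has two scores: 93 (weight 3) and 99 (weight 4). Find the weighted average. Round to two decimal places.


Weighted sum:
3 x 93 + 4 x 99 = 675
Total weight:
3 + 4 = 7
Weighted average:
675 / 7 = 96.4285... ≈ 96.43

96.43


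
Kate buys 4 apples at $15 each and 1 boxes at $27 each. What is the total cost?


Cost of apples:
4 x $15 = $60
Cost of boxes:
1 x $27 = $27
Add both:
$60 + $27 = $87

$87


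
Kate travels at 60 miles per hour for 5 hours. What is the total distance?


Use the formula: distance = speed x time
Speed = 60 mph, Time = 5 hours
60 x 5 = 300 miles

300 miles


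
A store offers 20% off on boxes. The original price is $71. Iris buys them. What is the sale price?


Calculate the discount amount:
20% of $71 = $14.20
Subtract from original:
$71 - $14.20 = $56.80

$56.80


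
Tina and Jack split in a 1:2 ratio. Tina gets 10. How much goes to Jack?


Find the multiplier:
10 / 1 = 10
Apply to Jack's share:
2 x 10 = 20

20


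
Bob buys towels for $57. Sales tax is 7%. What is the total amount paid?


Calculate the tax:
7% of $57 = $3.99
Add tax to price:
$57 + $3.99 = $60.99

$60.99


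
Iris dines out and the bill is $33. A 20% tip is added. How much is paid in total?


Calculate the tip:
20% of $33 = $6.60
Add tip to meal cost:
$33 + $6.60 = $39.60

$39.60


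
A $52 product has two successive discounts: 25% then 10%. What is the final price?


First discount:
25% of $52 = $13
Price after first discount:
$52 - $13 = $39
Second discount:
10% of $39 = $3.90
Final price:
$39 - $3.90 = $35.10

$35.10


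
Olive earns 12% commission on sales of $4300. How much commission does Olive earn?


Convert rate to decimal:
12% = 0.12
Multiply by sales:
$4300 x 0.12 = $516

$516


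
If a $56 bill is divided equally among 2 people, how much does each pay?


Total bill: $56
Number of people: 2
Each pays: $56 / 2 = $28

$28


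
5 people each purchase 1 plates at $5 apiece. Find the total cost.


Cost per person:
1 x $5 = $5
Group total:
5 x $5 = $25

$25


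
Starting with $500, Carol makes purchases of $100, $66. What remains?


Add up expenses:
$100 + $66 = $166
Subtract from budget:
$500 - $166 = $334

$334


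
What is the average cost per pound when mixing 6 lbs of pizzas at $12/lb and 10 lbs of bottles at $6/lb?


Cost of pizzas:
6 x $12 = $72
Cost of bottles:
10 x $6 = $60
Total cost: $72 + $60 = $132
Total weight: 16 lbs
Average: $132 / 16 = $8.25/lb

$8.25/lb


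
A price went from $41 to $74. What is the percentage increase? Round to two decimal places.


Find the absolute change:
|74 - 41| = 33
Divide by original and multiply by 100:
33 / 41 x 100 = 80.4878...% ≈ 80.49%

80.49%


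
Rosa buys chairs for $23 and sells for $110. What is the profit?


Selling price = $110
Cost price = $23
Profit = selling price - cost price:
Profit = $110 - $23 = $87

$87


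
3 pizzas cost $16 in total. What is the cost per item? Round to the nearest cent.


Total cost: $16
Number of items: 3
Unit price: $16 / 3 = $5.3333... ≈ $5.33

$5.33


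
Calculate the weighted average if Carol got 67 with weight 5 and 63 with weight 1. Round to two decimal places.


Weighted sum:
5 x 67 + 1 x 63 = 398
Total weight:
5 + 1 = 6
Weighted average:
398 / 6 = 66.3333... ≈ 66.33

66.33


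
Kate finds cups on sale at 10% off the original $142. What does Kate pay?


Calculate the discount amount:
10% of $142 = $14.20
Subtract from original:
$142 - $14.20 = $127.80

$127.80


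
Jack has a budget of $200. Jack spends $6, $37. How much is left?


Add up expenses:
$6 + $37 = $43
Subtract from budget:
$200 - $43 = $157

$157


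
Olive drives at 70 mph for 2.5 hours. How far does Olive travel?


Use the formula: distance = speed x time
Speed = 70 mph, Time = 2.5 hours
70 x 2.5 = 175 miles

175 miles


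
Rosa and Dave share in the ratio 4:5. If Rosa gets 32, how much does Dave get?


Find the multiplier:
32 / 4 = 8
Apply to Dave's share:
5 x 8 = 40

40


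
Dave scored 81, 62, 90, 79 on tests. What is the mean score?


Add the scores:
81 + 62 + 90 + 79 = 312
Divide by the number of tests:
312 / 4 = 78

78


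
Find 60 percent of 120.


Convert percentage to decimal:
60% = 0.6
Multiply:
120 x 0.6 = 72

72


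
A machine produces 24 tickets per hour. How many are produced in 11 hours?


Production rate: 24 tickets per hour
Time: 11 hours
Total: 24 x 11 = 264 tickets

264 tickets


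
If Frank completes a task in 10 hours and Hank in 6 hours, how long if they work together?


Frank's rate: 1/10 of the job per hour
Hank's rate: 1/6 of the job per hour
Combined rate: 1/10 + 1/6 = 4/15 per hour
Time = 1 / (4/15) = 15/4 = 3.75 hours

3.75 hours


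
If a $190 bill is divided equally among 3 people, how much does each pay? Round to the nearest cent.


Total bill: $190
Number of people: 3
Each pays: $190 / 3 = $63.3333... ≈ $63.33

$63.33


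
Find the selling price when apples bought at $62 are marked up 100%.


Calculate the markup amount:
100% of $62 = $62
Add to cost:
$62 + $62 = $124

$124


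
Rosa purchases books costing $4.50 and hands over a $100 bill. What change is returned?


Start with the amount paid:
$100
Subtract the price:
$100 - $4.50 = $95.50

$95.50


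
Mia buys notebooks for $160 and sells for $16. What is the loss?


Selling price = $16
Cost price = $160
Loss = cost price - selling price:
Loss = $160 - $16 = $144

$144


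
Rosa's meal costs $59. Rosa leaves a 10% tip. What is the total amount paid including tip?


Calculate the tip:
10% of $59 = $5.90
Add tip to meal cost:
$59 + $5.90 = $64.90

$64.90


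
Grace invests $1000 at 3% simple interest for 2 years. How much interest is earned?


Use the formula I = P x R x T / 100
P x R x T = 1000 x 3 x 2 = 6000
I = 6000 / 100 = $60

$60


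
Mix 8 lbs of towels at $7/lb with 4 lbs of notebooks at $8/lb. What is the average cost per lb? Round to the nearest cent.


Cost of towels:
8 x $7 = $56
Cost of notebooks:
4 x $8 = $32
Total cost: $56 + $32 = $88
Total weight: 12 lbs
Average: $88 / 12 = $7.3333... ≈ $7.33/lb

$7.33/lb


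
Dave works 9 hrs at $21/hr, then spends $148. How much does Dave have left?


Calculate earnings:
9 x $21 = $189
Subtract spending:
$189 - $148 = $41

$41


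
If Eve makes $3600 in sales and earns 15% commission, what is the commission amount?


Convert rate to decimal:
15% = 0.15
Multiply by sales:
$3600 x 0.15 = $540

$540


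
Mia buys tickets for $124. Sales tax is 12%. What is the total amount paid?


Calculate the tax:
12% of $124 = $14.88
Add tax to price:
$124 + $14.88 = $138.88

$138.88


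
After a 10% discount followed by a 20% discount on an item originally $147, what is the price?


First discount:
10% of $147 = $14.70
Price after first discount:
$147 - $14.70 = $132.30
Second discount:
20% of $132.30 = $26.46
Final price:
$132.30 - $26.46 = $105.84

$105.84


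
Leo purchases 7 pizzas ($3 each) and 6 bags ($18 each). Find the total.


Cost of pizzas:
7 x $3 = $21
Cost of bags:
6 x $18 = $108
Add both:
$21 + $108 = $129

$129
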